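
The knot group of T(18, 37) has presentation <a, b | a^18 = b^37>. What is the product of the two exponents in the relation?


The relation is a^18 = b^37.
Product of exponents = 18 * 37
= 666

666


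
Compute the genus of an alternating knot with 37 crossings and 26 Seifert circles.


For alternating knots, g = (c - s + 1)/2.
= (37 - 26 + 1)/2
= 12/2 = 6

6


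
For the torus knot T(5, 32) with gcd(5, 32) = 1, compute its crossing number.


For a torus knot T(p, q) with gcd(p,q)=1,
the crossing number is min(p*(q-1), q*(p-1)).
p*(q-1) = 5*31 = 155
q*(p-1) = 32*4 = 128
min(155, 128) = 128

128


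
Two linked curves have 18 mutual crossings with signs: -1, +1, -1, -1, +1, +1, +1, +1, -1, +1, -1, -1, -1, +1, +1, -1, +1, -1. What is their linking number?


Step 1: Count positive crossings: 9
Step 2: Count negative crossings: 9
Step 3: Sum of signs = 9 - 9 = 0
Step 4: Linking number = sum/2 = 0/2 = 0

0


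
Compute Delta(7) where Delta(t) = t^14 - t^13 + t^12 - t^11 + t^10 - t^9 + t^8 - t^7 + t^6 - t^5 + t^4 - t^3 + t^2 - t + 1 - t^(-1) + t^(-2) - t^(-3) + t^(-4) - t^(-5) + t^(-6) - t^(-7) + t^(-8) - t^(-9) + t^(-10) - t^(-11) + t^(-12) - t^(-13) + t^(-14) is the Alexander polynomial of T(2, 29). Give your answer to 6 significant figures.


Substituting t = 7 into Delta(t) = t^14 - t^13 + t^12 - t^11 + t^10 - t^9 + t^8 - t^7 + t^6 - t^5 + t^4 - t^3 + t^2 - t + 1 - t^(-1) + t^(-2) - t^(-3) + t^(-4) - t^(-5) + t^(-6) - t^(-7) + t^(-8) - t^(-9) + t^(-10) - t^(-11) + t^(-12) - t^(-13) + t^(-14):
Term values: (678223072849) + (-96889010407) + (13841287201) + (-1977326743) + (282475249) + (-40353607) + (5764801) + (-823543) + (117649) + (-16807) + (2401) + (-343) + (49) + (-7) + (1) + (-0.142857) + (0.0204082) + (-0.00291545) + (0.000416493) + (-5.9499e-05) + (8.49986e-06) + (-1.21427e-06) + (1.73467e-07) + (-2.47809e-08) + (3.54013e-09) + (-5.05733e-10) + (7.22476e-11) + (-1.03211e-11) + (1.47444e-12)
Sum = 5.934451887e+11
Rounded to 6 significant figures: 5.93445e+11

5.93445e+11


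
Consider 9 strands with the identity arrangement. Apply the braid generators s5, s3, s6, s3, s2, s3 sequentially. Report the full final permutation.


Starting with identity [1, 2, 3, 4, 5, 6, 7, 8, 9].
Apply generators in sequence:
  After s5: [1, 2, 3, 4, 6, 5, 7, 8, 9]
  After s3: [1, 2, 4, 3, 6, 5, 7, 8, 9]
  After s6: [1, 2, 4, 3, 6, 7, 5, 8, 9]
  After s3: [1, 2, 3, 4, 6, 7, 5, 8, 9]
  After s2: [1, 3, 2, 4, 6, 7, 5, 8, 9]
  After s3: [1, 3, 4, 2, 6, 7, 5, 8, 9]
Final permutation: [1, 3, 4, 2, 6, 7, 5, 8, 9]

[1, 3, 4, 2, 6, 7, 5, 8, 9]


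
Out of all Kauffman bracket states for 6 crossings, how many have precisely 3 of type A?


We choose which 3 of 6 crossings get A-smoothings.
C(6, 3) = 6! / (3! * 3!)
= 20

20


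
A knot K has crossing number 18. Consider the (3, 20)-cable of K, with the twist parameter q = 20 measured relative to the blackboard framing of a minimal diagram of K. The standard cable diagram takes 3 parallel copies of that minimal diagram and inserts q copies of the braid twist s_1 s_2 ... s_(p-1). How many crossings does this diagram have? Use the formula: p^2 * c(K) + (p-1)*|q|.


Step 1: Each of the c(K) crossings of the companion diagram becomes p*p = p^2 crossings among the p parallel strands, and each of the |q| twists s_1 s_2 ... s_(p-1) adds (p-1) crossings.
  Crossings = p^2 * c(K) + (p-1)*|q|
Step 2: = 3^2 * 18 + (3-1)*20
Step 3: = 9*18 + 2*20
Step 4: = 162 + 40 = 202

202


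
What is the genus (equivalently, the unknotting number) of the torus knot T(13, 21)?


For a torus knot T(p,q), both the unknotting number and genus equal (p-1)(q-1)/2.
= (13-1)(21-1)/2
= 12*20/2
= 240/2 = 120

120


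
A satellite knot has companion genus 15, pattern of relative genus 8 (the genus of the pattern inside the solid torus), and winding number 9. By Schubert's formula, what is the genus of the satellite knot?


Schubert: g(satellite) = g_rel(pattern) + |winding| * g(companion),
where g_rel(pattern) is the genus of the pattern relative to the solid torus.
= 8 + 9 * 15
= 8 + 135 = 143

143


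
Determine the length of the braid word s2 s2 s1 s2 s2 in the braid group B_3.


The word length counts the number of generators (including inverses).
Listing each generator: s2, s2, s1, s2, s2
There are 5 generators in this braid word.

5


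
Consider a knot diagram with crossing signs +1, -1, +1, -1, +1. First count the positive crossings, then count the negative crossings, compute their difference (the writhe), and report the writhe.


Step 1: Count positive crossings (+1).
Positive crossings: 3
Step 2: Count negative crossings (-1).
Negative crossings: 2
Step 3: Writhe = (positive) - (negative)
w = 3 - 2 = 1
Step 4: |w| = 1, and w is positive

1


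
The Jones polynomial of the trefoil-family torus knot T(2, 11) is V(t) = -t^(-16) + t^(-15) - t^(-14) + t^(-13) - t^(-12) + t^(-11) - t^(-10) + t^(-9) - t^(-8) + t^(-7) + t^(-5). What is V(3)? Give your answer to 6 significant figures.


Substituting t = 3 into V(t) = -t^(-16) + t^(-15) - t^(-14) + t^(-13) - t^(-12) + t^(-11) - t^(-10) + t^(-9) - t^(-8) + t^(-7) + t^(-5):
  (-)t^(-16) = -2.32306e-08
  (+)t^(-15) = 6.96917e-08
  (-)t^(-14) = -2.09075e-07
  (+)t^(-13) = 6.27225e-07
  (-)t^(-12) = -1.88168e-06
  (+)t^(-11) = 5.64503e-06
  (-)t^(-10) = -1.69351e-05
  (+)t^(-9) = 5.08053e-05
  (-)t^(-8) = -0.000152416
  (+)t^(-7) = 0.000457247
  (+)t^(-5) = 0.00411523
Sum = (-2.32306e-08) + (6.96917e-08) + (-2.09075e-07) + (6.27225e-07) + (-1.88168e-06) + (5.64503e-06) + (-1.69351e-05) + (5.08053e-05) + (-0.000152416) + (0.000457247) + (0.00411523)
= 0.004458156058
Rounded to 6 significant figures: 0.00445816

0.00445816


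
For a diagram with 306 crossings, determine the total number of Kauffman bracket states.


Each crossing contributes 2 choices (A-smoothing or B-smoothing).
Total states = 2^306 = 130370302485407109521180524058200202307293977194619920040712988758680403184853549195737432064

130370302485407109521180524058200202307293977194619920040712988758680403184853549195737432064


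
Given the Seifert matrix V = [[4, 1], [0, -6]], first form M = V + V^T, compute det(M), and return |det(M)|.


Step 1: Form V + V^T where V = [[4, 1], [0, -6]]
  V^T = [[4, 0], [1, -6]]
  V + V^T = [[8, 1], [1, -12]]
Step 2: det(V + V^T) = 8*(-12) - 1*1
  = -96 - 1 = -97
Step 3: Knot determinant = |det(V + V^T)| = |-97| = 97

97


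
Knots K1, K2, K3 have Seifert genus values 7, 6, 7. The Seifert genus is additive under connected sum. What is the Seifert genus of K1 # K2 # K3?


The Seifert genus is additive under connected sum.
Seifert genus(K1 # K2 # K3) = (7) + (6) + (7)
= 20

20


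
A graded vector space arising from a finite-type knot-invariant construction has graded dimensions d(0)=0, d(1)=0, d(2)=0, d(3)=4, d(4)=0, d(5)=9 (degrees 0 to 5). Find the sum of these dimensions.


Total dimension = d(0) + d(1) + ... + d(5)
= 0 + 0 + 0 + 4 + 0 + 9
= 13

13


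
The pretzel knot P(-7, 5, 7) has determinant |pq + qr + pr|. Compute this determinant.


Step 1: Compute pq + qr + pr.
pq = (-7)*5 = -35
qr = 5*7 = 35
pr = (-7)*7 = -49
pq + qr + pr = -35 + 35 + (-49) = -49
Step 2: Take absolute value.
det(P(-7,5,7)) = |-49| = 49

49


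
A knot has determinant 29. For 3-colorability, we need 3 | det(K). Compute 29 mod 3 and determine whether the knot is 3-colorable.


Step 1: A knot is p-colorable if and only if p divides its determinant.
Step 2: Compute 29 mod 3.
29 = 9 * 3 + 2
Step 3: 29 mod 3 = 2
Step 4: The knot is 3-colorable: no

2


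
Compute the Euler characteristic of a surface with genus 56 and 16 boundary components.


chi = 2 - 2g - b
= 2 - 2*56 - 16
= 2 - 112 - 16 = -126

-126


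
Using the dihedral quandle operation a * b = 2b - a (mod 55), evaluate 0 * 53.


0 * 53 = 2*53 - 0 mod 55
= 106 - 0 mod 55
= 106 mod 55 = 51

51


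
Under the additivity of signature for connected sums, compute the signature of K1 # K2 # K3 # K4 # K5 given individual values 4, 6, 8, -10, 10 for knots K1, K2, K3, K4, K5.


The signature is additive under connected sum.
signature(K1 # K2 # K3 # K4 # K5) = (4) + (6) + (8) + (-10) + (10)
= 18

18


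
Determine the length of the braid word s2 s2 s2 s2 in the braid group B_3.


The word length counts the number of generators (including inverses).
Listing each generator: s2, s2, s2, s2
There are 4 generators in this braid word.

4


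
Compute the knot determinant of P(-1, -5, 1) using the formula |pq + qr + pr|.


Step 1: Compute pq + qr + pr.
pq = (-1)*(-5) = 5
qr = (-5)*1 = -5
pr = (-1)*1 = -1
pq + qr + pr = 5 + (-5) + (-1) = -1
Step 2: Take absolute value.
det(P(-1,-5,1)) = |-1| = 1

1


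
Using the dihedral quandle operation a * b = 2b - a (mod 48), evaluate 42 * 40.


42 * 40 = 2*40 - 42 mod 48
= 80 - 42 mod 48
= 38 mod 48 = 38

38


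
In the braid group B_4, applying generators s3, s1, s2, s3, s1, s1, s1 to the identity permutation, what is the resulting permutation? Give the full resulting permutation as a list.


Starting with identity [1, 2, 3, 4].
Apply generators in sequence:
  After s3: [1, 2, 4, 3]
  After s1: [2, 1, 4, 3]
  After s2: [2, 4, 1, 3]
  After s3: [2, 4, 3, 1]
  After s1: [4, 2, 3, 1]
  After s1: [2, 4, 3, 1]
  After s1: [4, 2, 3, 1]
Final permutation: [4, 2, 3, 1]

[4, 2, 3, 1]


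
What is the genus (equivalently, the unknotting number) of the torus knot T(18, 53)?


For a torus knot T(p,q), both the unknotting number and genus equal (p-1)(q-1)/2.
= (18-1)(53-1)/2
= 17*52/2
= 884/2 = 442

442


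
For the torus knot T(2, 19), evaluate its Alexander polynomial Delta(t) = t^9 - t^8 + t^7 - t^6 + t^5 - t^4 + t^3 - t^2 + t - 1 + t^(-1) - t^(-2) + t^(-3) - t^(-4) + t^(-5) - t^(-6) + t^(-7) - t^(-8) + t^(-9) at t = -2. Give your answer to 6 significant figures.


Substituting t = -2 into Delta(t) = t^9 - t^8 + t^7 - t^6 + t^5 - t^4 + t^3 - t^2 + t - 1 + t^(-1) - t^(-2) + t^(-3) - t^(-4) + t^(-5) - t^(-6) + t^(-7) - t^(-8) + t^(-9):
Term values: (-512) + (-256) + (-128) + (-64) + (-32) + (-16) + (-8) + (-4) + (-2) + (-1) + (-0.5) + (-0.25) + (-0.125) + (-0.0625) + (-0.03125) + (-0.015625) + (-0.0078125) + (-0.00390625) + (-0.00195312)
Sum = -1023.998047
Rounded to 6 significant figures: -1024

-1024


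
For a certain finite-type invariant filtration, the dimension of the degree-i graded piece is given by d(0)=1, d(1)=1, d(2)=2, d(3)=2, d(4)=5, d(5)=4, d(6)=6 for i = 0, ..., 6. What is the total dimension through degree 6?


Total dimension = d(0) + d(1) + ... + d(6)
= 1 + 1 + 2 + 2 + 5 + 4 + 6
= 21

21


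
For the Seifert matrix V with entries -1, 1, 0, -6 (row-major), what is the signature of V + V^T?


Step 1: V + V^T = [[-2, 1], [1, -12]]
Step 2: trace = -14, det = 23
Step 3: Discriminant = (-14)^2 - 4*23 = 104
Step 4: Eigenvalues: -1.90098, -12.099
Step 5: Signature = (# positive eigenvalues) - (# negative eigenvalues) = -2

-2


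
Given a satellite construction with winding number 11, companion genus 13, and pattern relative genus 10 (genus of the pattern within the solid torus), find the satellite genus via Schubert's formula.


Schubert: g(satellite) = g_rel(pattern) + |winding| * g(companion),
where g_rel(pattern) is the genus of the pattern relative to the solid torus.
= 10 + 11 * 13
= 10 + 143 = 153

153


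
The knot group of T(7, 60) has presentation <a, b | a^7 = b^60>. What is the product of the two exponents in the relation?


The relation is a^7 = b^60.
Product of exponents = 7 * 60
= 420

420


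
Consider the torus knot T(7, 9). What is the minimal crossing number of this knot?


For a torus knot T(p, q) with gcd(p,q)=1,
the crossing number is min(p*(q-1), q*(p-1)).
p*(q-1) = 7*8 = 56
q*(p-1) = 9*6 = 54
min(56, 54) = 54

54


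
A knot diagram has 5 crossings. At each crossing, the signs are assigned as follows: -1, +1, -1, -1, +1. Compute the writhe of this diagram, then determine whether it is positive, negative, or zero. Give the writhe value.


Step 1: Count positive crossings (+1).
Positive crossings: 2
Step 2: Count negative crossings (-1).
Negative crossings: 3
Step 3: Writhe = (positive) - (negative)
w = 2 - 3 = -1
Step 4: |w| = 1, and w is negative

-1


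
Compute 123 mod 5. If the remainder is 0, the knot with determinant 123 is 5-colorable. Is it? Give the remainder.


Step 1: A knot is p-colorable if and only if p divides its determinant.
Step 2: Compute 123 mod 5.
123 = 24 * 5 + 3
Step 3: 123 mod 5 = 3
Step 4: The knot is 5-colorable: no

3


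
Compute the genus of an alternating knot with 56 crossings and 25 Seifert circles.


For alternating knots, g = (c - s + 1)/2.
= (56 - 25 + 1)/2
= 32/2 = 16

16


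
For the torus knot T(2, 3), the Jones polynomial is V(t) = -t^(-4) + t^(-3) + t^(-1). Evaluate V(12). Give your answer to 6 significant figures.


Substituting t = 12 into V(t) = -t^(-4) + t^(-3) + t^(-1):
  (-)t^(-4) = -4.82253e-05
  (+)t^(-3) = 0.000578704
  (+)t^(-1) = 0.0833333
Sum = (-4.82253e-05) + (0.000578704) + (0.0833333)
= 0.08386381173
Rounded to 6 significant figures: 0.0838638

0.0838638


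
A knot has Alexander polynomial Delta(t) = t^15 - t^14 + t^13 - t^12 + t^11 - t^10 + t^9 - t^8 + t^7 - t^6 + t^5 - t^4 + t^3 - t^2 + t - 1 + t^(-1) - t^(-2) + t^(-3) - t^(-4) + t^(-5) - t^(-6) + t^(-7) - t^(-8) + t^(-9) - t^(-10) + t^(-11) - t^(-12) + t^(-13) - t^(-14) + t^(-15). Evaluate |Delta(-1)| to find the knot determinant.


Step 1: The polynomial has 31 terms with alternating signs, exponents from 15 down to -15.
Step 2: Substitute t = -1. The i-th term has coefficient (-1)^i and exponent (m-i),
  so its value is (-1)^i * (-1)^(m-i) = (-1)^m = -1 for every i.
Step 3: All 31 terms equal -1, so Delta(-1) = 31 * (-1) = -31
Step 4: |Delta(-1)| = 31

31


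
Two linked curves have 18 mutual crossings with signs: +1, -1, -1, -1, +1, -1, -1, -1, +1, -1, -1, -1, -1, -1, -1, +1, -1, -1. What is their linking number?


Step 1: Count positive crossings: 4
Step 2: Count negative crossings: 14
Step 3: Sum of signs = 4 - 14 = -10
Step 4: Linking number = sum/2 = -10/2 = -5

-5


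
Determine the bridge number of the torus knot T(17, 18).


The bridge number of T(p,q) is min(p,q).
min(17, 18) = 17

17


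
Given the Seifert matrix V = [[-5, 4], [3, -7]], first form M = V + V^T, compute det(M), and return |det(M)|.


Step 1: Form V + V^T where V = [[-5, 4], [3, -7]]
  V^T = [[-5, 3], [4, -7]]
  V + V^T = [[-10, 7], [7, -14]]
Step 2: det(V + V^T) = (-10)*(-14) - 7*7
  = 140 - 49 = 91
Step 3: Knot determinant = |det(V + V^T)| = |91| = 91

91


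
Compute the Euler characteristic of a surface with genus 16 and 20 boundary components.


chi = 2 - 2g - b
= 2 - 2*16 - 20
= 2 - 32 - 20 = -50

-50


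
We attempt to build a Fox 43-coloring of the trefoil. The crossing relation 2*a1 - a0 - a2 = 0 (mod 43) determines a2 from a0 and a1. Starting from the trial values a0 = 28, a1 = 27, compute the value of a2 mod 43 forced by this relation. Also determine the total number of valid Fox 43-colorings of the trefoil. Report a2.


Step 1: Apply the given crossing relation 2*a1 - a0 - a2 = 0 (mod 43).
  a2 = 2*a1 - a0 mod 43
  a2 = 2*27 - 28 mod 43
  a2 = 54 - 28 mod 43
  a2 = 26 mod 43 = 26
Step 2: The trefoil has determinant 3.
  Number of Fox p-colorings (p prime) is p^2 if p = 3, else p.
  Since 43 does not divide 3, only trivial (constant) colorings exist.
  (So the trial a0 = 28, a1 = 27 with a0 != a1 does NOT extend to a valid coloring of the whole trefoil: the other two crossing relations require 3*(a1 - a0) = 0 (mod 43), which fails.)
  Total colorings = 43
Step 3: a2 = 26, total Fox 43-colorings = 43

26


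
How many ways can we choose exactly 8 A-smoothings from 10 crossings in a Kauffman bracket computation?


We choose which 8 of 10 crossings get A-smoothings.
C(10, 8) = 10! / (8! * 2!)
= 45

45


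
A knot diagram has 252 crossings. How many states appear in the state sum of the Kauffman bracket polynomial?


Each crossing contributes 2 choices (A-smoothing or B-smoothing).
Total states = 2^252 = 7237005577332262213973186563042994240829374041602535252466099000494570602496

7237005577332262213973186563042994240829374041602535252466099000494570602496


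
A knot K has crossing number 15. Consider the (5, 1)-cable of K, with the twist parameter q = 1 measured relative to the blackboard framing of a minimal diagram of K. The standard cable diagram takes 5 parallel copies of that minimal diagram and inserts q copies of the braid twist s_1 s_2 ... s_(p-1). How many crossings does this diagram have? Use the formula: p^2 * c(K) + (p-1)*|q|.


Step 1: Each of the c(K) crossings of the companion diagram becomes p*p = p^2 crossings among the p parallel strands, and each of the |q| twists s_1 s_2 ... s_(p-1) adds (p-1) crossings.
  Crossings = p^2 * c(K) + (p-1)*|q|
Step 2: = 5^2 * 15 + (5-1)*1
Step 3: = 25*15 + 4*1
Step 4: = 375 + 4 = 379

379


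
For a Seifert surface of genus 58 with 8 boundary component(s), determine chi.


chi = 2 - 2g - b
= 2 - 2*58 - 8
= 2 - 116 - 8 = -122

-122


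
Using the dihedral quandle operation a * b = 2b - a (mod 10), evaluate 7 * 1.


7 * 1 = 2*1 - 7 mod 10
= 2 - 7 mod 10
= -5 mod 10 = 5

5


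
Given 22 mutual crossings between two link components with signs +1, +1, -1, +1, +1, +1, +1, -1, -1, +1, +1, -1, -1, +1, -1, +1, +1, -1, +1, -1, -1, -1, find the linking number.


Step 1: Count positive crossings: 12
Step 2: Count negative crossings: 10
Step 3: Sum of signs = 12 - 10 = 2
Step 4: Linking number = sum/2 = 2/2 = 1

1


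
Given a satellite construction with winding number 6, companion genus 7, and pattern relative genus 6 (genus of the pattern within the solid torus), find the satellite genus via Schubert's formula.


Schubert: g(satellite) = g_rel(pattern) + |winding| * g(companion),
where g_rel(pattern) is the genus of the pattern relative to the solid torus.
= 6 + 6 * 7
= 6 + 42 = 48

48


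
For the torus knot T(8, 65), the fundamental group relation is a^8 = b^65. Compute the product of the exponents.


The relation is a^8 = b^65.
Product of exponents = 8 * 65
= 520

520


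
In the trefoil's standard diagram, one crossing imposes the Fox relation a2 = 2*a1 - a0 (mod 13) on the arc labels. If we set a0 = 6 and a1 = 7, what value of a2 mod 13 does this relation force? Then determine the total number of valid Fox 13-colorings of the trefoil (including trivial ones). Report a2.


Step 1: Apply the given crossing relation 2*a1 - a0 - a2 = 0 (mod 13).
  a2 = 2*a1 - a0 mod 13
  a2 = 2*7 - 6 mod 13
  a2 = 14 - 6 mod 13
  a2 = 8 mod 13 = 8
Step 2: The trefoil has determinant 3.
  Number of Fox p-colorings (p prime) is p^2 if p = 3, else p.
  Since 13 does not divide 3, only trivial (constant) colorings exist.
  (So the trial a0 = 6, a1 = 7 with a0 != a1 does NOT extend to a valid coloring of the whole trefoil: the other two crossing relations require 3*(a1 - a0) = 0 (mod 13), which fails.)
  Total colorings = 13
Step 3: a2 = 8, total Fox 13-colorings = 13

8


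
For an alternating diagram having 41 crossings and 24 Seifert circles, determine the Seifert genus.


For alternating knots, g = (c - s + 1)/2.
= (41 - 24 + 1)/2
= 18/2 = 9

9


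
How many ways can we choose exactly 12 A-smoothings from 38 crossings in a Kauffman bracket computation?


We choose which 12 of 38 crossings get A-smoothings.
C(38, 12) = 38! / (12! * 26!)
= 2707475148

2707475148


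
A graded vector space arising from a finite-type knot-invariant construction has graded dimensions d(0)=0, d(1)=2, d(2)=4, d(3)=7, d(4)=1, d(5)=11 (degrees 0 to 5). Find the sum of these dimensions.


Total dimension = d(0) + d(1) + ... + d(5)
= 0 + 2 + 4 + 7 + 1 + 11
= 25

25


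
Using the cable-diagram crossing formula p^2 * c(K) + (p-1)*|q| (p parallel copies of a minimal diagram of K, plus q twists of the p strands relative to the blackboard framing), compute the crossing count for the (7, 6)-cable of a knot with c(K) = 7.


Step 1: Each of the c(K) crossings of the companion diagram becomes p*p = p^2 crossings among the p parallel strands, and each of the |q| twists s_1 s_2 ... s_(p-1) adds (p-1) crossings.
  Crossings = p^2 * c(K) + (p-1)*|q|
Step 2: = 7^2 * 7 + (7-1)*6
Step 3: = 49*7 + 6*6
Step 4: = 343 + 36 = 379

379


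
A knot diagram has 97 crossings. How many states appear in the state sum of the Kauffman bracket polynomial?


Each crossing contributes 2 choices (A-smoothing or B-smoothing).
Total states = 2^97 = 158456325028528675187087900672

158456325028528675187087900672


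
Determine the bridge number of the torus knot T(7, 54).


The bridge number of T(p,q) is min(p,q).
min(7, 54) = 7

7


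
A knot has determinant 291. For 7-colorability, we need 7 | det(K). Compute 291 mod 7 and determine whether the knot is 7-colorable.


Step 1: A knot is p-colorable if and only if p divides its determinant.
Step 2: Compute 291 mod 7.
291 = 41 * 7 + 4
Step 3: 291 mod 7 = 4
Step 4: The knot is 7-colorable: no

4


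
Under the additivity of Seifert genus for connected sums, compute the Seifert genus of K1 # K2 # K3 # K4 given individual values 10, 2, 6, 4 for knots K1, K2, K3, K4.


The Seifert genus is additive under connected sum.
Seifert genus(K1 # K2 # K3 # K4) = (10) + (2) + (6) + (4)
= 22

22


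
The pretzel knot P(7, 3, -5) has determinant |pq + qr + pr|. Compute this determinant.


Step 1: Compute pq + qr + pr.
pq = 7*3 = 21
qr = 3*(-5) = -15
pr = 7*(-5) = -35
pq + qr + pr = 21 + (-15) + (-35) = -29
Step 2: Take absolute value.
det(P(7,3,-5)) = |-29| = 29

29


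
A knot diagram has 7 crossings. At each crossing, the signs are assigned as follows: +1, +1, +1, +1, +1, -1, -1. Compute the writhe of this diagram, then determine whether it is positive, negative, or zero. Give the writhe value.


Step 1: Count positive crossings (+1).
Positive crossings: 5
Step 2: Count negative crossings (-1).
Negative crossings: 2
Step 3: Writhe = (positive) - (negative)
w = 5 - 2 = 3
Step 4: |w| = 3, and w is positive

3


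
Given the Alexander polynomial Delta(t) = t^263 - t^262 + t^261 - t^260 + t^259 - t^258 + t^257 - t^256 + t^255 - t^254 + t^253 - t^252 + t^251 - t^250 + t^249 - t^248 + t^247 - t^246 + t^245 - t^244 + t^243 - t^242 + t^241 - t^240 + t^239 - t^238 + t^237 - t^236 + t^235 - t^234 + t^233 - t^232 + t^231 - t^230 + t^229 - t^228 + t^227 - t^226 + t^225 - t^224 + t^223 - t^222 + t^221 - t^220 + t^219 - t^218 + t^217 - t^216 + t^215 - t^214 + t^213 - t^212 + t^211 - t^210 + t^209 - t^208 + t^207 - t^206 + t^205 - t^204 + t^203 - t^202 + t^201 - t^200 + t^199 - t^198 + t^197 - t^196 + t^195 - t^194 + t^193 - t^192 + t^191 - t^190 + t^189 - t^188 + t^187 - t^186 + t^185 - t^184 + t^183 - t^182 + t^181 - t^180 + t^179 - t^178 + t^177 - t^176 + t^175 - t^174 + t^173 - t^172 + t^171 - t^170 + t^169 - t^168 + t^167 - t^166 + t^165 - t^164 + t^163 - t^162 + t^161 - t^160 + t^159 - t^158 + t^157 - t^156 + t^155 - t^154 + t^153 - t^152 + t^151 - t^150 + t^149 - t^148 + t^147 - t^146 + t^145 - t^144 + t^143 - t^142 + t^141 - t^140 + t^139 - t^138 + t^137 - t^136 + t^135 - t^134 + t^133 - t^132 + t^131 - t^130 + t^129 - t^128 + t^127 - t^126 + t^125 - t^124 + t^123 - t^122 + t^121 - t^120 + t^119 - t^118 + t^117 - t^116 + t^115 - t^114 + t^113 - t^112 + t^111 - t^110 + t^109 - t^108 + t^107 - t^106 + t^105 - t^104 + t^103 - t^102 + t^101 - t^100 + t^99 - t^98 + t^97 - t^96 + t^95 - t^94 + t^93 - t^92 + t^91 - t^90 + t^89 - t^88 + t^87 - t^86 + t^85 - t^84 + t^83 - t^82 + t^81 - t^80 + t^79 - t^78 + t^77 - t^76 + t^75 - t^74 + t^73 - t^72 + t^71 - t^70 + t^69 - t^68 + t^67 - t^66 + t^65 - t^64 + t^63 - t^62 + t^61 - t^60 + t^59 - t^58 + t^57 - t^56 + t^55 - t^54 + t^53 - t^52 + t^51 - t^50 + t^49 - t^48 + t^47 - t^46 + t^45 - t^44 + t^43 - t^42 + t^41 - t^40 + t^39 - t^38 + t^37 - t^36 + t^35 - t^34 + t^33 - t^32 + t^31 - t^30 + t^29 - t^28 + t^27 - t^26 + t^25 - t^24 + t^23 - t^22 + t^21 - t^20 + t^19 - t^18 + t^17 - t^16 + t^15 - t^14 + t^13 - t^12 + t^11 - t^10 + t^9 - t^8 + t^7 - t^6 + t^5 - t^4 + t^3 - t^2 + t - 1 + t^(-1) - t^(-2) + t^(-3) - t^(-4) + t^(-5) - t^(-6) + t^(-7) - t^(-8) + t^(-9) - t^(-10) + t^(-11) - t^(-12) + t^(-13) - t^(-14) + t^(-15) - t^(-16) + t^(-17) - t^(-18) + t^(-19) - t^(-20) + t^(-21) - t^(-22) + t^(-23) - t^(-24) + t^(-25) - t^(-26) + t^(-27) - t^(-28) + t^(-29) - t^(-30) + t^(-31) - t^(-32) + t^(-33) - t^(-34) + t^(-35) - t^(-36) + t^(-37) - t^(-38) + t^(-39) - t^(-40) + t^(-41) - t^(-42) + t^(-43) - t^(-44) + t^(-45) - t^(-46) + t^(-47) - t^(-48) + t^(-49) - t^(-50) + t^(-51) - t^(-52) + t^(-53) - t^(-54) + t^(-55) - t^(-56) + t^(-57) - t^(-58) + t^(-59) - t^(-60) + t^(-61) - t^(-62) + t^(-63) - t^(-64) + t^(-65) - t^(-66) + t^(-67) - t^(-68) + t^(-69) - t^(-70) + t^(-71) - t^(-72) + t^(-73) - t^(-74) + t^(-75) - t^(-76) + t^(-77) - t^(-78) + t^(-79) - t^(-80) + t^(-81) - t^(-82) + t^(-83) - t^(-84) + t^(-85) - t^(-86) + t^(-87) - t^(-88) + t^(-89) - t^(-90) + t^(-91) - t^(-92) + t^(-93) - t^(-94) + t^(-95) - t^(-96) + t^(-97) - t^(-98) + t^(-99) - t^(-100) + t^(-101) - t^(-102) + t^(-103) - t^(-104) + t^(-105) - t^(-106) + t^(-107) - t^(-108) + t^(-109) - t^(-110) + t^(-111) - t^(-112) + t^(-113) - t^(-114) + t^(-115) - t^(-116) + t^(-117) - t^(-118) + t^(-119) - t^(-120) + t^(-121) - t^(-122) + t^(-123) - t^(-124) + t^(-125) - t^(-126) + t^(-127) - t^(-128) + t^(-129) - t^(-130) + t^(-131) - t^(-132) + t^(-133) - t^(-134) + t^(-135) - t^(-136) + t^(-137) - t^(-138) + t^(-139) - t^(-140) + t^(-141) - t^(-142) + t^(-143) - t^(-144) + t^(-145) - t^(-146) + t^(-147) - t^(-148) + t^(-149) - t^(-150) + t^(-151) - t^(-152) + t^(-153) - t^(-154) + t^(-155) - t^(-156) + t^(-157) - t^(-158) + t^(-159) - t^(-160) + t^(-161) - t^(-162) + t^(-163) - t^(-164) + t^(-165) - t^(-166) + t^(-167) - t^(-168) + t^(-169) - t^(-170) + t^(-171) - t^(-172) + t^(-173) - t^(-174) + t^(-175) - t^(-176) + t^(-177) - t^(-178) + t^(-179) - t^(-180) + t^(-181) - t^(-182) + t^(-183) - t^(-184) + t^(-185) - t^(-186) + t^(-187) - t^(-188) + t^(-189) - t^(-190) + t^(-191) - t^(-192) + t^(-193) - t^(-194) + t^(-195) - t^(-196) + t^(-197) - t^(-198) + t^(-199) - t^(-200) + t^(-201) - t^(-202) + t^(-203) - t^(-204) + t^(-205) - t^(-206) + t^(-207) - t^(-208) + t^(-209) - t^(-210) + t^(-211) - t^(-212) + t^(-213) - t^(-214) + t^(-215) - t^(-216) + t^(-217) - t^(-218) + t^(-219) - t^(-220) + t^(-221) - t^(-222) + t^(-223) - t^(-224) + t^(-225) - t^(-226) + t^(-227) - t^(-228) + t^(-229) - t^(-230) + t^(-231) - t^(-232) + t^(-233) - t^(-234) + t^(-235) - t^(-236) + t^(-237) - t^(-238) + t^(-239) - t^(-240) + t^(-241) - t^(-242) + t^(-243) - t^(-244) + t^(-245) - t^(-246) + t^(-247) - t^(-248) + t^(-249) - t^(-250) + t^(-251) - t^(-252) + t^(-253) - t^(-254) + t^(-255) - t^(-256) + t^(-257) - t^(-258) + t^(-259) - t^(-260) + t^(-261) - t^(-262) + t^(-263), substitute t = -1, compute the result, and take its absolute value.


Step 1: The polynomial has 527 terms with alternating signs, exponents from 263 down to -263.
Step 2: Substitute t = -1. The i-th term has coefficient (-1)^i and exponent (m-i),
  so its value is (-1)^i * (-1)^(m-i) = (-1)^m = -1 for every i.
Step 3: All 527 terms equal -1, so Delta(-1) = 527 * (-1) = -527
Step 4: |Delta(-1)| = 527

527


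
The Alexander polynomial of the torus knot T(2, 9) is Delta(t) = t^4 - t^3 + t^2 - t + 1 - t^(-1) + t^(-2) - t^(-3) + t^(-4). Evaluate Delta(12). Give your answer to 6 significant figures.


Substituting t = 12 into Delta(t) = t^4 - t^3 + t^2 - t + 1 - t^(-1) + t^(-2) - t^(-3) + t^(-4):
Term values: (20736) + (-1728) + (144) + (-12) + (1) + (-0.0833333) + (0.00694444) + (-0.000578704) + (4.82253e-05)
Sum = 19140.92308
Rounded to 6 significant figures: 19140.9

19140.9


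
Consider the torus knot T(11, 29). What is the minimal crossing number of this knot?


For a torus knot T(p, q) with gcd(p,q)=1,
the crossing number is min(p*(q-1), q*(p-1)).
p*(q-1) = 11*28 = 308
q*(p-1) = 29*10 = 290
min(308, 290) = 290

290


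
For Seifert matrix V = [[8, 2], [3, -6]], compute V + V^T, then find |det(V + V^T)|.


Step 1: Form V + V^T where V = [[8, 2], [3, -6]]
  V^T = [[8, 3], [2, -6]]
  V + V^T = [[16, 5], [5, -12]]
Step 2: det(V + V^T) = 16*(-12) - 5*5
  = -192 - 25 = -217
Step 3: Knot determinant = |det(V + V^T)| = |-217| = 217

217


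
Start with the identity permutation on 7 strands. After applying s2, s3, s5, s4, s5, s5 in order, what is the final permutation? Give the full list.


Starting with identity [1, 2, 3, 4, 5, 6, 7].
Apply generators in sequence:
  After s2: [1, 3, 2, 4, 5, 6, 7]
  After s3: [1, 3, 4, 2, 5, 6, 7]
  After s5: [1, 3, 4, 2, 6, 5, 7]
  After s4: [1, 3, 4, 6, 2, 5, 7]
  After s5: [1, 3, 4, 6, 5, 2, 7]
  After s5: [1, 3, 4, 6, 2, 5, 7]
Final permutation: [1, 3, 4, 6, 2, 5, 7]

[1, 3, 4, 6, 2, 5, 7]


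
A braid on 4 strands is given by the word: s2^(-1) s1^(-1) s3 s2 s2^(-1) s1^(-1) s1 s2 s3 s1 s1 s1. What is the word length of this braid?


The word length counts the number of generators (including inverses).
Listing each generator: s2^(-1), s1^(-1), s3, s2, s2^(-1), s1^(-1), s1, s2, s3, s1, s1, s1
There are 12 generators in this braid word.

12


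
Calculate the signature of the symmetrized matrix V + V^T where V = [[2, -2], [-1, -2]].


Step 1: V + V^T = [[4, -3], [-3, -4]]
Step 2: trace = 0, det = -25
Step 3: Discriminant = 0^2 - 4*(-25) = 100
Step 4: Eigenvalues: 5, -5
Step 5: Signature = (# positive eigenvalues) - (# negative eigenvalues) = 0

0


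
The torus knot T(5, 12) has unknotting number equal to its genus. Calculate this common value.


For a torus knot T(p,q), both the unknotting number and genus equal (p-1)(q-1)/2.
= (5-1)(12-1)/2
= 4*11/2
= 44/2 = 22

22


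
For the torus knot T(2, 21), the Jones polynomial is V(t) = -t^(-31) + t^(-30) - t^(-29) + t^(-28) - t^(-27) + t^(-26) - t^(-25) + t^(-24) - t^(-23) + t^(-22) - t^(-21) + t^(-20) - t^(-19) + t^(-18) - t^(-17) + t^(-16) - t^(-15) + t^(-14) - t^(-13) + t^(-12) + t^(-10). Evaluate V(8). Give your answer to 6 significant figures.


Substituting t = 8 into V(t) = -t^(-31) + t^(-30) - t^(-29) + t^(-28) - t^(-27) + t^(-26) - t^(-25) + t^(-24) - t^(-23) + t^(-22) - t^(-21) + t^(-20) - t^(-19) + t^(-18) - t^(-17) + t^(-16) - t^(-15) + t^(-14) - t^(-13) + t^(-12) + t^(-10):
  (-)t^(-31) = -1.00974e-28
  (+)t^(-30) = 8.07794e-28
  (-)t^(-29) = -6.46235e-27
  (+)t^(-28) = 5.16988e-26
  (-)t^(-27) = -4.1359e-25
  (+)t^(-26) = 3.30872e-24
  (-)t^(-25) = -2.64698e-23
  (+)t^(-24) = 2.11758e-22
  (-)t^(-23) = -1.69407e-21
  (+)t^(-22) = 1.35525e-20
  (-)t^(-21) = -1.0842e-19
  (+)t^(-20) = 8.67362e-19
  (-)t^(-19) = -6.93889e-18
  (+)t^(-18) = 5.55112e-17
  (-)t^(-17) = -4.44089e-16
  (+)t^(-16) = 3.55271e-15
  (-)t^(-15) = -2.84217e-14
  (+)t^(-14) = 2.27374e-13
  (-)t^(-13) = -1.81899e-12
  (+)t^(-12) = 1.45519e-11
  (+)t^(-10) = 9.31323e-10
Sum = (-1.00974e-28) + (8.07794e-28) + (-6.46235e-27) + (5.16988e-26) + (-4.1359e-25) + (3.30872e-24) + (-2.64698e-23) + (2.11758e-22) + (-1.69407e-21) + (1.35525e-20) + (-1.0842e-19) + (8.67362e-19) + (-6.93889e-18) + (5.55112e-17) + (-4.44089e-16) + (3.55271e-15) + (-2.84217e-14) + (2.27374e-13) + (-1.81899e-12) + (1.45519e-11) + (9.31323e-10)
= 9.442576104e-10
Rounded to 6 significant figures: 9.44258e-10

9.44258e-10


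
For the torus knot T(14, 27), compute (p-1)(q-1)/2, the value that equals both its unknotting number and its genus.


For a torus knot T(p,q), both the unknotting number and genus equal (p-1)(q-1)/2.
= (14-1)(27-1)/2
= 13*26/2
= 338/2 = 169

169


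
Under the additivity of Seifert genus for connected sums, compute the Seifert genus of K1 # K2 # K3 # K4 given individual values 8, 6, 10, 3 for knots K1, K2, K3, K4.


The Seifert genus is additive under connected sum.
Seifert genus(K1 # K2 # K3 # K4) = (8) + (6) + (10) + (3)
= 27

27


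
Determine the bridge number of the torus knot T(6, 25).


The bridge number of T(p,q) is min(p,q).
min(6, 25) = 6

6


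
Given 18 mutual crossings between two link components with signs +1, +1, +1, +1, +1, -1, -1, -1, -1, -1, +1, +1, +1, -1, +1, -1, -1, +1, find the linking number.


Step 1: Count positive crossings: 10
Step 2: Count negative crossings: 8
Step 3: Sum of signs = 10 - 8 = 2
Step 4: Linking number = sum/2 = 2/2 = 1

1


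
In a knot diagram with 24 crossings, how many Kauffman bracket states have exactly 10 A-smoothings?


We choose which 10 of 24 crossings get A-smoothings.
C(24, 10) = 24! / (10! * 14!)
= 1961256

1961256


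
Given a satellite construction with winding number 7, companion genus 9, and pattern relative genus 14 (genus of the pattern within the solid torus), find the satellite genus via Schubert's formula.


Schubert: g(satellite) = g_rel(pattern) + |winding| * g(companion),
where g_rel(pattern) is the genus of the pattern relative to the solid torus.
= 14 + 7 * 9
= 14 + 63 = 77

77


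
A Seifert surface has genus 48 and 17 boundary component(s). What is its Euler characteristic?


chi = 2 - 2g - b
= 2 - 2*48 - 17
= 2 - 96 - 17 = -111

-111


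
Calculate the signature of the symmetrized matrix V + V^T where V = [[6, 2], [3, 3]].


Step 1: V + V^T = [[12, 5], [5, 6]]
Step 2: trace = 18, det = 47
Step 3: Discriminant = 18^2 - 4*47 = 136
Step 4: Eigenvalues: 14.831, 3.16905
Step 5: Signature = (# positive eigenvalues) - (# negative eigenvalues) = 2

2


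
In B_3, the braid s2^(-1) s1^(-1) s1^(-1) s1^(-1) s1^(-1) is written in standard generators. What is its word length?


The word length counts the number of generators (including inverses).
Listing each generator: s2^(-1), s1^(-1), s1^(-1), s1^(-1), s1^(-1)
There are 5 generators in this braid word.

5


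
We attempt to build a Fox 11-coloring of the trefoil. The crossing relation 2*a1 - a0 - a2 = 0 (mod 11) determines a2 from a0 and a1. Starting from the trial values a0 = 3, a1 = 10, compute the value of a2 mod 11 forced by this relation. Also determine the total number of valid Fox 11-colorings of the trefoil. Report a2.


Step 1: Apply the given crossing relation 2*a1 - a0 - a2 = 0 (mod 11).
  a2 = 2*a1 - a0 mod 11
  a2 = 2*10 - 3 mod 11
  a2 = 20 - 3 mod 11
  a2 = 17 mod 11 = 6
Step 2: The trefoil has determinant 3.
  Number of Fox p-colorings (p prime) is p^2 if p = 3, else p.
  Since 11 does not divide 3, only trivial (constant) colorings exist.
  (So the trial a0 = 3, a1 = 10 with a0 != a1 does NOT extend to a valid coloring of the whole trefoil: the other two crossing relations require 3*(a1 - a0) = 0 (mod 11), which fails.)
  Total colorings = 11
Step 3: a2 = 6, total Fox 11-colorings = 11

6


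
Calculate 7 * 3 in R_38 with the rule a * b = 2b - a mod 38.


7 * 3 = 2*3 - 7 mod 38
= 6 - 7 mod 38
= -1 mod 38 = 37

37


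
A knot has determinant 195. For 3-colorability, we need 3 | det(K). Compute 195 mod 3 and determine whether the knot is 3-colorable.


Step 1: A knot is p-colorable if and only if p divides its determinant.
Step 2: Compute 195 mod 3.
195 = 65 * 3 + 0
Step 3: 195 mod 3 = 0
Step 4: The knot is 3-colorable: yes

0


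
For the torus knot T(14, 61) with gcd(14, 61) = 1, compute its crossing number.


For a torus knot T(p, q) with gcd(p,q)=1,
the crossing number is min(p*(q-1), q*(p-1)).
p*(q-1) = 14*60 = 840
q*(p-1) = 61*13 = 793
min(840, 793) = 793

793


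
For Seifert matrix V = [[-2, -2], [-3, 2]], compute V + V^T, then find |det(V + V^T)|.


Step 1: Form V + V^T where V = [[-2, -2], [-3, 2]]
  V^T = [[-2, -3], [-2, 2]]
  V + V^T = [[-4, -5], [-5, 4]]
Step 2: det(V + V^T) = (-4)*4 - (-5)*(-5)
  = -16 - 25 = -41
Step 3: Knot determinant = |det(V + V^T)| = |-41| = 41

41


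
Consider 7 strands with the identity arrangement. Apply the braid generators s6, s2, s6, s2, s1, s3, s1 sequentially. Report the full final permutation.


Starting with identity [1, 2, 3, 4, 5, 6, 7].
Apply generators in sequence:
  After s6: [1, 2, 3, 4, 5, 7, 6]
  After s2: [1, 3, 2, 4, 5, 7, 6]
  After s6: [1, 3, 2, 4, 5, 6, 7]
  After s2: [1, 2, 3, 4, 5, 6, 7]
  After s1: [2, 1, 3, 4, 5, 6, 7]
  After s3: [2, 1, 4, 3, 5, 6, 7]
  After s1: [1, 2, 4, 3, 5, 6, 7]
Final permutation: [1, 2, 4, 3, 5, 6, 7]

[1, 2, 4, 3, 5, 6, 7]


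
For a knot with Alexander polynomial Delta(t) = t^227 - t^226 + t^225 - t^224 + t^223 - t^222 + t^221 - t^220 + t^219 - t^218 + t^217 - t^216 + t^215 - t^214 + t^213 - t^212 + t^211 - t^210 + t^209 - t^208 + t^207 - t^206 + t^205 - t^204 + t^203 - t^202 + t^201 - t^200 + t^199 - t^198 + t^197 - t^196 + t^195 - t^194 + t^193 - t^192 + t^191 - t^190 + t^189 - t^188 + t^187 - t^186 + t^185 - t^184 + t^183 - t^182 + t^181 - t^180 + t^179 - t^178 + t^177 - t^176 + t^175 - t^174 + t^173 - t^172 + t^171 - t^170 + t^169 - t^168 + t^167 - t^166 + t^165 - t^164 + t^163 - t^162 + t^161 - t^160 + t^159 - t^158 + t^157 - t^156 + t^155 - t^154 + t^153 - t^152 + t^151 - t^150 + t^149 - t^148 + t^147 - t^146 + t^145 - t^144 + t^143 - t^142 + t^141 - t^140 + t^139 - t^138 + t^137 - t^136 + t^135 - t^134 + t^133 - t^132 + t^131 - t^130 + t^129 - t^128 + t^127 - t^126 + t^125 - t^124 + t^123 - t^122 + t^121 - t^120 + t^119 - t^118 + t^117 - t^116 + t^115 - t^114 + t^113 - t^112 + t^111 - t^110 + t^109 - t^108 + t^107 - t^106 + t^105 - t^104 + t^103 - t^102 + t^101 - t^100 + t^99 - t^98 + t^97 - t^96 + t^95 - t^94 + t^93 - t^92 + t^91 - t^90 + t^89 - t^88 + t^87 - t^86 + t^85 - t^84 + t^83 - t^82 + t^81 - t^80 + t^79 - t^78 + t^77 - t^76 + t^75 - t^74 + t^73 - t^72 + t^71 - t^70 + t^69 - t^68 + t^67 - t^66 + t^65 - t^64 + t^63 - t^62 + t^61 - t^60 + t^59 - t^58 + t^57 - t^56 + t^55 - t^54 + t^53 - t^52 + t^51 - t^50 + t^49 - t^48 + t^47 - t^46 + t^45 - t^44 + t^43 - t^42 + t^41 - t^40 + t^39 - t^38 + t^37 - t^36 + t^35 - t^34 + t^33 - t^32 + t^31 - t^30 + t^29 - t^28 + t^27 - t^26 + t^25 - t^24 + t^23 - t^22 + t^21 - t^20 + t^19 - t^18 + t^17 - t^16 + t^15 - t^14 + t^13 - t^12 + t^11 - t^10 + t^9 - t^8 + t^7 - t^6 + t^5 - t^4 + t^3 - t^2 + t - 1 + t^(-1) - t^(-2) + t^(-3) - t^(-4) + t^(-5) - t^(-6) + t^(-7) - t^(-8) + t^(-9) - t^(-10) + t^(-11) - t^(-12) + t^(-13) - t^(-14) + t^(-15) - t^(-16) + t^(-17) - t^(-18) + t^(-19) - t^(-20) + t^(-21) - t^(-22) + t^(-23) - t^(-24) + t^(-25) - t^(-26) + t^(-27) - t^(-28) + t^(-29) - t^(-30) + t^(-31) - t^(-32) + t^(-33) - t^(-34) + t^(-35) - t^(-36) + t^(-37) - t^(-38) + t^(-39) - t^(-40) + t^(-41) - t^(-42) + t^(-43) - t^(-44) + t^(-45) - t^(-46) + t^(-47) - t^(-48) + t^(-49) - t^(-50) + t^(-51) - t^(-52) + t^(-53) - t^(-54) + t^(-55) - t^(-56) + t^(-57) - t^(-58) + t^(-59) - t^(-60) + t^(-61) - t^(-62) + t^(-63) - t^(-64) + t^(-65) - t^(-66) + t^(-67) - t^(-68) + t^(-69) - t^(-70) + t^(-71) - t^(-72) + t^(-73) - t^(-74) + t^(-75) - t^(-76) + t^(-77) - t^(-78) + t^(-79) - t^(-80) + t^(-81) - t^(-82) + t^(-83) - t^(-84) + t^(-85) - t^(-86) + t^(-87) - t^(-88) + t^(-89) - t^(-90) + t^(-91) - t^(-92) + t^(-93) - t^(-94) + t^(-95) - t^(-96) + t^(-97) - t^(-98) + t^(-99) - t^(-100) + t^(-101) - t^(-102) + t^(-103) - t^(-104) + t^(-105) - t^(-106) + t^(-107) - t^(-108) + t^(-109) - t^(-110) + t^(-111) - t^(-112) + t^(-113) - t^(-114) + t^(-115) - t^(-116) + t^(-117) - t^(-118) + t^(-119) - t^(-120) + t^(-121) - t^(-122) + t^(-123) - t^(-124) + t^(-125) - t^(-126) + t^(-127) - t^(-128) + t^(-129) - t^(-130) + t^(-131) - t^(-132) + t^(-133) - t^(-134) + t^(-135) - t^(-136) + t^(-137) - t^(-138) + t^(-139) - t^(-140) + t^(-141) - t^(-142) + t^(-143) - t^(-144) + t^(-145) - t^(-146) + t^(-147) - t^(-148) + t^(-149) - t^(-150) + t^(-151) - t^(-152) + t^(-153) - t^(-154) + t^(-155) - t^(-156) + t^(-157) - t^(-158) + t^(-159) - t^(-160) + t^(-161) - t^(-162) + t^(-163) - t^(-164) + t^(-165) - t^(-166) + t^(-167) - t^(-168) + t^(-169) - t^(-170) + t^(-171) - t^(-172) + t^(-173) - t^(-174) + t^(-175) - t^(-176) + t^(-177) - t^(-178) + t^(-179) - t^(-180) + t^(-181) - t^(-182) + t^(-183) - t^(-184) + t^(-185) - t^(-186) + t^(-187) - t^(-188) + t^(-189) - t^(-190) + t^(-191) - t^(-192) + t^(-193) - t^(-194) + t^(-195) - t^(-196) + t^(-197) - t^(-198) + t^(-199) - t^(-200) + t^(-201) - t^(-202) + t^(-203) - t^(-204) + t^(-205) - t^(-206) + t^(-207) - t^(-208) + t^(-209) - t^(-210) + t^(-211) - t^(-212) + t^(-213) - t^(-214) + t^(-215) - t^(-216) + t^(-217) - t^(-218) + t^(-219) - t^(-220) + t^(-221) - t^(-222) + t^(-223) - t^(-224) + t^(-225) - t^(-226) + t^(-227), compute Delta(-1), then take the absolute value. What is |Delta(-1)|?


Step 1: The polynomial has 455 terms with alternating signs, exponents from 227 down to -227.
Step 2: Substitute t = -1. The i-th term has coefficient (-1)^i and exponent (m-i),
  so its value is (-1)^i * (-1)^(m-i) = (-1)^m = -1 for every i.
Step 3: All 455 terms equal -1, so Delta(-1) = 455 * (-1) = -455
Step 4: |Delta(-1)| = 455

455
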